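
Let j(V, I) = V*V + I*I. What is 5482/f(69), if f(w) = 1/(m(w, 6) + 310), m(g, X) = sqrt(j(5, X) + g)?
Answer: 1699420 + 5482*sqrt(130) ≈ 1.7619e+6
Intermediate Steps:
j(V, I) = I**2 + V**2 (j(V, I) = V**2 + I**2 = I**2 + V**2)
m(g, X) = sqrt(25 + g + X**2) (m(g, X) = sqrt((X**2 + 5**2) + g) = sqrt((X**2 + 25) + g) = sqrt((25 + X**2) + g) = sqrt(25 + g + X**2))
f(w) = 1/(310 + sqrt(61 + w)) (f(w) = 1/(sqrt(25 + w + 6**2) + 310) = 1/(sqrt(25 + w + 36) + 310) = 1/(sqrt(61 + w) + 310) = 1/(310 + sqrt(61 + w)))
5482/f(69) = 5482/(1/(310 + sqrt(61 + 69))) = 5482/(1/(310 + sqrt(130))) = 5482*(310 + sqrt(130)) = 1699420 + 5482*sqrt(130)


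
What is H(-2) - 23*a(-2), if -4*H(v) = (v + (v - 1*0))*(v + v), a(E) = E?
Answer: 42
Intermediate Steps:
H(v) = -v² (H(v) = -(v + (v - 1*0))*(v + v)/4 = -(v + (v + 0))*2*v/4 = -(v + v)*2*v/4 = -2*v*2*v/4 = -v²)
H(-2) - 23*a(-2) = -1*(-2)² - 23*(-2) = -1*4 + 46 = -4 + 46 = 42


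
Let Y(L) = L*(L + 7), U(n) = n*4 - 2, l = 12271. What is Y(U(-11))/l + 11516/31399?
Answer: 197642642/385297129 ≈ 0.51296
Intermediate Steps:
U(n) = -2 + 4*n (U(n) = 4*n - 2 = -2 + 4*n)
Y(L) = L*(7 + L)
Y(U(-11))/l + 11516/31399 = ((-2 + 4*(-11))*(7 + (-2 + 4*(-11))))/12271 + 11516/31399 = ((-2 - 44)*(7 + (-2 - 44)))*(1/12271) + 11516*(1/31399) = -46*(7 - 46)*(1/12271) + 11516/31399 = -46*(-39)*(1/12271) + 11516/31399 = 1794*(1/12271) + 11516/31399 = 1794/12271 + 11516/31399 = 197642642/385297129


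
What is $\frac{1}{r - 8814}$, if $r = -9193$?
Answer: $- \frac{1}{18007} \approx -5.5534 \cdot 10^{-5}$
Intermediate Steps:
$\frac{1}{r - 8814} = \frac{1}{-9193 - 8814} = \frac{1}{-18007} = - \frac{1}{18007}$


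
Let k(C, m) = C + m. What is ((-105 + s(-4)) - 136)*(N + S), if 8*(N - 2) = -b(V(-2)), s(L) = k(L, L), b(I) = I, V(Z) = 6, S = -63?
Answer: 61503/4 ≈ 15376.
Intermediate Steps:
s(L) = 2*L (s(L) = L + L = 2*L)
N = 5/4 (N = 2 + (-1*6)/8 = 2 + (⅛)*(-6) = 2 - ¾ = 5/4 ≈ 1.2500)
((-105 + s(-4)) - 136)*(N + S) = ((-105 + 2*(-4)) - 136)*(5/4 - 63) = ((-105 - 8) - 136)*(-247/4) = (-113 - 136)*(-247/4) = -249*(-247/4) = 61503/4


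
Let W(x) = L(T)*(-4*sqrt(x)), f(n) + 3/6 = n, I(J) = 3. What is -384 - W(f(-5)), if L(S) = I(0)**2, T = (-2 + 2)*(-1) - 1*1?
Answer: -384 + 18*I*sqrt(22) ≈ -384.0 + 84.427*I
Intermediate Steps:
T = -1 (T = 0*(-1) - 1 = 0 - 1 = -1)
f(n) = -1/2 + n
L(S) = 9 (L(S) = 3**2 = 9)
W(x) = -36*sqrt(x) (W(x) = 9*(-4*sqrt(x)) = -36*sqrt(x))
-384 - W(f(-5)) = -384 - (-36)*sqrt(-1/2 - 5) = -384 - (-36)*sqrt(-11/2) = -384 - (-36)*I*sqrt(22)/2 = -384 - (-18)*I*sqrt(22) = -384 + 18*I*sqrt(22)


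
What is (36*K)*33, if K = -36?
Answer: -42768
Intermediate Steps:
(36*K)*33 = (36*(-36))*33 = -1296*33 = -42768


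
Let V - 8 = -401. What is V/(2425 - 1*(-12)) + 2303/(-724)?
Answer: -5896943/1764388 ≈ -3.3422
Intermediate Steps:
V = -393 (V = 8 - 401 = -393)
V/(2425 - 1*(-12)) + 2303/(-724) = -393/(2425 - 1*(-12)) + 2303/(-724) = -393/(2425 + 12) + 2303*(-1/724) = -393/2437 - 2303/724 = -5896943/1764388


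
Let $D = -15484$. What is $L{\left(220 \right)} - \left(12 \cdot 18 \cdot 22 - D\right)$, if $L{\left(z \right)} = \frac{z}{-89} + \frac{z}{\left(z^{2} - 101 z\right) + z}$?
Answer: $- \frac{216146791}{10680} \approx -20238.0$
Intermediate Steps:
$L{\left(z \right)} = - \frac{z}{89} + \frac{z}{z^{2} - 100 z}$ ($L{\left(z \right)} = z \left(- \frac{1}{89}\right) + \frac{z}{z^{2} - 100 z} = - \frac{z}{89} + \frac{z}{z^{2} - 100 z}$)
$L{\left(220 \right)} - \left(12 \cdot 18 \cdot 22 - D\right) = \frac{89 - 220^{2} + 100 \cdot 220}{89 \left(-100 + 220\right)} - \left(12 \cdot 18 \cdot 22 - -15484\right) = \frac{89 - 48400 + 22000}{89 \cdot 120} - \left(216 \cdot 22 + 15484\right) = \frac{1}{89} \cdot \frac{1}{120} \left(89 - 48400 + 22000\right) - \left(4752 + 15484\right) = \frac{1}{89} \cdot \frac{1}{120} \left(-26311\right) - 20236 = - \frac{26311}{10680} - 20236 = - \frac{216146791}{10680}$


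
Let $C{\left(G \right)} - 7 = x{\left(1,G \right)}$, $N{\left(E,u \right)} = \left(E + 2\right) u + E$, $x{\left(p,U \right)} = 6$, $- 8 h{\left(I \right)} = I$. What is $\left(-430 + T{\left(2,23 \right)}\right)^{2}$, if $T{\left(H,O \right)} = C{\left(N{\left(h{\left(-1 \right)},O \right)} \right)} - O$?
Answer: $193600$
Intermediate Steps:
$h{\left(I \right)} = - \frac{I}{8}$
$N{\left(E,u \right)} = E + u \left(2 + E\right)$ ($N{\left(E,u \right)} = \left(2 + E\right) u + E = u \left(2 + E\right) + E = E + u \left(2 + E\right)$)
$C{\left(G \right)} = 13$ ($C{\left(G \right)} = 7 + 6 = 13$)
$T{\left(H,O \right)} = 13 - O$
$\left(-430 + T{\left(2,23 \right)}\right)^{2} = \left(-430 + \left(13 - 23\right)\right)^{2} = \left(-430 - 10\right)^{2} = \left(-440\right)^{2} = 193600$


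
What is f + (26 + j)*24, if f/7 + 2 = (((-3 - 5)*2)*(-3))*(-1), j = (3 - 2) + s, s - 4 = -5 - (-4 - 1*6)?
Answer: 514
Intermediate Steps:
s = 9 (s = 4 + (-5 - (-4 - 1*6)) = 4 + (-5 - (-4 - 6)) = 4 + (-5 - 1*(-10)) = 4 + (-5 + 10) = 4 + 5 = 9)
j = 10 (j = (3 - 2) + 9 = 1 + 9 = 10)
f = -350 (f = -14 + 7*((((-3 - 5)*2)*(-3))*(-1)) = -14 + 7*((-8*2*(-3))*(-1)) = -14 + 7*(-16*(-3)*(-1)) = -14 + 7*(48*(-1)) = -14 + 7*(-48) = -14 - 336 = -350)
f + (26 + j)*24 = -350 + (26 + 10)*24 = -350 + 36*24 = -350 + 864 = 514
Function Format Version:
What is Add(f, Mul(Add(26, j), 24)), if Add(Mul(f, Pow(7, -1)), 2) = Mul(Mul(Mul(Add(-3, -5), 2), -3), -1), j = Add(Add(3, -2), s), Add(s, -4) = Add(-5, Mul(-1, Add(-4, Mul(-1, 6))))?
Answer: 514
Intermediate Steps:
s = 9 (s = Add(4, Add(-5, Mul(-1, Add(-4, Mul(-1, 6))))) = Add(4, Add(-5, Mul(-1, Add(-4, -6)))) = Add(4, Add(-5, Mul(-1, -10))) = Add(4, Add(-5, 10)) = Add(4, 5) = 9)
j = 10 (j = Add(Add(3, -2), 9) = Add(1, 9) = 10)
f = -350 (f = Add(-14, Mul(7, Mul(Mul(Mul(Add(-3, -5), 2), -3), -1))) = Add(-14, Mul(7, Mul(Mul(Mul(-8, 2), -3), -1))) = Add(-14, Mul(7, Mul(Mul(-16, -3), -1))) = Add(-14, Mul(7, Mul(48, -1))) = Add(-14, Mul(7, -48)) = Add(-14, -336) = -350)
Add(f, Mul(Add(26, j), 24)) = Add(-350, Mul(Add(26, 10), 24)) = Add(-350, Mul(36, 24)) = Add(-350, 864) = 514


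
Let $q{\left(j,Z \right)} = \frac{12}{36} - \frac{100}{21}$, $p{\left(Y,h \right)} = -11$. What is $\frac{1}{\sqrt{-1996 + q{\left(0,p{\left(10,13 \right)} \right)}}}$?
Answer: $- \frac{i \sqrt{98021}}{14003} \approx - 0.022358 i$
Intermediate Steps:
$q{\left(j,Z \right)} = - \frac{31}{7}$ ($q{\left(j,Z \right)} = 12 \cdot \frac{1}{36} - \frac{100}{21} = \frac{1}{3} - \frac{100}{21} = - \frac{31}{7}$)
$\frac{1}{\sqrt{-1996 + q{\left(0,p{\left(10,13 \right)} \right)}}} = \frac{1}{\sqrt{-1996 - \frac{31}{7}}} = \frac{1}{\sqrt{- \frac{14003}{7}}} = \frac{1}{\frac{1}{7} i \sqrt{98021}} = - \frac{i \sqrt{98021}}{14003}$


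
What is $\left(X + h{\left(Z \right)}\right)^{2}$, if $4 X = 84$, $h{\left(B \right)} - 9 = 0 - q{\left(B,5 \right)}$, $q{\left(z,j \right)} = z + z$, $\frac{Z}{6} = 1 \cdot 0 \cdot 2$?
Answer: $900$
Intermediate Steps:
$Z = 0$ ($Z = 6 \cdot 1 \cdot 0 \cdot 2 = 6 \cdot 0 \cdot 2 = 6 \cdot 0 = 0$)
$q{\left(z,j \right)} = 2 z$
$h{\left(B \right)} = 9 - 2 B$ ($h{\left(B \right)} = 9 + \left(0 - 2 B\right) = 9 - 2 B$)
$X = 21$ ($X = \frac{1}{4} \cdot 84 = 21$)
$\left(X + h{\left(Z \right)}\right)^{2} = \left(21 + \left(9 - 0\right)\right)^{2} = \left(21 + \left(9 + 0\right)\right)^{2} = \left(21 + 9\right)^{2} = 30^{2} = 900$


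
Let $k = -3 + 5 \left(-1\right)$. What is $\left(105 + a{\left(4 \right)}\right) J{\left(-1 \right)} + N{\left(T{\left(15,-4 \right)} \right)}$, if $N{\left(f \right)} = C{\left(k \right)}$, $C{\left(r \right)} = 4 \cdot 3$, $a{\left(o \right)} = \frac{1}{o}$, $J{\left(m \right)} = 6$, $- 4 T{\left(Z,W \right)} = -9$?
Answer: $\frac{1287}{2} \approx 643.5$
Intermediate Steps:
$T{\left(Z,W \right)} = \frac{9}{4}$ ($T{\left(Z,W \right)} = \left(- \frac{1}{4}\right) \left(-9\right) = \frac{9}{4}$)
$k = -8$ ($k = -3 - 5 = -8$)
$C{\left(r \right)} = 12$
$N{\left(f \right)} = 12$
$\left(105 + a{\left(4 \right)}\right) J{\left(-1 \right)} + N{\left(T{\left(15,-4 \right)} \right)} = \left(105 + \frac{1}{4}\right) 6 + 12 = \frac{421}{4} \cdot 6 + 12 = \frac{1263}{2} + 12 = \frac{1287}{2}$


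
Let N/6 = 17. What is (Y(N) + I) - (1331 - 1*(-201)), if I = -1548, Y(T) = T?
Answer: -2978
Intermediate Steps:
N = 102 (N = 6*17 = 102)
(Y(N) + I) - (1331 - 1*(-201)) = (102 - 1548) - (1331 - 1*(-201)) = -1446 - (1331 + 201) = -1446 - 1*1532 = -1446 - 1532 = -2978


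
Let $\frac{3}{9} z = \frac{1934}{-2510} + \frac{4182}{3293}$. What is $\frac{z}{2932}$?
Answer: $\frac{6192237}{12117120380} \approx 0.00051103$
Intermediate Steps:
$z = \frac{6192237}{4132715}$ ($z = 3 \left(\frac{1934}{-2510} + \frac{4182}{3293}\right) = 3 \left(1934 \left(- \frac{1}{2510}\right) + 4182 \cdot \frac{1}{3293}\right) = 3 \left(- \frac{967}{1255} + \frac{4182}{3293}\right) = 3 \cdot \frac{2064079}{4132715} = \frac{6192237}{4132715} \approx 1.4983$)
$\frac{z}{2932} = \frac{6192237}{4132715 \cdot 2932} = \frac{6192237}{4132715} \cdot \frac{1}{2932} = \frac{6192237}{12117120380}$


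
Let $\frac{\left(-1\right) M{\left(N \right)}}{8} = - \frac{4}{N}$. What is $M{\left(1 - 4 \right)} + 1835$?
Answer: $\frac{5473}{3} \approx 1824.3$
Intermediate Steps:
$M{\left(N \right)} = \frac{32}{N}$ ($M{\left(N \right)} = - 8 \left(- \frac{4}{N}\right) = \frac{32}{N}$)
$M{\left(1 - 4 \right)} + 1835 = \frac{32}{1 - 4} + 1835 = \frac{32}{-3} + 1835 = 32 \left(- \frac{1}{3}\right) + 1835 = - \frac{32}{3} + 1835 = \frac{5473}{3}$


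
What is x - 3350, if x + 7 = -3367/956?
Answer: -3212659/956 ≈ -3360.5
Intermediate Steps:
x = -10059/956 (x = -7 - 3367/956 = -10059/956 ≈ -10.522)
x - 3350 = -10059/956 - 3350 = -3212659/956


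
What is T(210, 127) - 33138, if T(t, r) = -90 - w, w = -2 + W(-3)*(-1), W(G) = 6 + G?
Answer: -33223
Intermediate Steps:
w = -5 (w = -2 + (6 - 3)*(-1) = -2 + 3*(-1) = -2 - 3 = -5)
T(t, r) = -85 (T(t, r) = -90 - 1*(-5) = -90 + 5 = -85)
T(210, 127) - 33138 = -85 - 33138 = -33223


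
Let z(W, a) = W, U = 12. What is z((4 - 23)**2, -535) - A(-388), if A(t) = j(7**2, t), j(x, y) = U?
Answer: 349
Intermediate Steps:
j(x, y) = 12
A(t) = 12
z((4 - 23)**2, -535) - A(-388) = (4 - 23)**2 - 1*12 = (-19)**2 - 12 = 361 - 12 = 349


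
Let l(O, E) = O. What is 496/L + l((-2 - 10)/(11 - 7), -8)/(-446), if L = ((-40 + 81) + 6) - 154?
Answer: -220895/47722 ≈ -4.6288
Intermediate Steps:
L = -107 (L = (41 + 6) - 154 = 47 - 154 = -107)
496/L + l((-2 - 10)/(11 - 7), -8)/(-446) = 496/(-107) + ((-2 - 10)/(11 - 7))/(-446) = 496*(-1/107) - 12/4*(-1/446) = -496/107 - 12*1/4*(-1/446) = -496/107 - 3*(-1/446) = -496/107 + 3/446 = -220895/47722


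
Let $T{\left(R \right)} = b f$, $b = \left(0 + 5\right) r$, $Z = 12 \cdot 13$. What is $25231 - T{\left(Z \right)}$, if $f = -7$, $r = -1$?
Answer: $25196$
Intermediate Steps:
$Z = 156$
$b = -5$ ($b = \left(0 + 5\right) \left(-1\right) = 5 \left(-1\right) = -5$)
$T{\left(R \right)} = 35$ ($T{\left(R \right)} = \left(-5\right) \left(-7\right) = 35$)
$25231 - T{\left(Z \right)} = 25231 - 35 = 25196$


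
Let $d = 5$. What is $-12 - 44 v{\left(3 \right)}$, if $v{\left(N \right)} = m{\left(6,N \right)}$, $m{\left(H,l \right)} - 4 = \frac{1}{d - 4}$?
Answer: $-232$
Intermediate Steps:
$m{\left(H,l \right)} = 5$ ($m{\left(H,l \right)} = 4 + \frac{1}{5 - 4} = 4 + 1^{-1} = 4 + 1 = 5$)
$v{\left(N \right)} = 5$
$-12 - 44 v{\left(3 \right)} = -12 - 220 = -232$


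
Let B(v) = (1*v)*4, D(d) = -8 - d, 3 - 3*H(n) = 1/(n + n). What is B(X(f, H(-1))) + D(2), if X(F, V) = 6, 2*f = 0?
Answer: 14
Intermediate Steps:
f = 0 (f = (½)*0 = 0)
H(n) = 1 - 1/(6*n) (H(n) = 1 - 1/(3*(n + n)) = 1 - 1/(2*n)/3 = 1 - 1/(6*n))
B(v) = 4*v (B(v) = v*4 = 4*v)
B(X(f, H(-1))) + D(2) = 4*6 + (-8 - 1*2) = 24 + (-8 - 2) = 24 - 10 = 14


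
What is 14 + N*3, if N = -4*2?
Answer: -10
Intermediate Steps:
N = -8
14 + N*3 = 14 - 8*3 = 14 - 24 = -10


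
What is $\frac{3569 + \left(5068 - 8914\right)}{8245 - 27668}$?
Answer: $\frac{277}{19423} \approx 0.014261$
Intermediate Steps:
$\frac{3569 + \left(5068 - 8914\right)}{8245 - 27668} = \frac{3569 + \left(5068 - 8914\right)}{-19423} = \left(3569 - 3846\right) \left(- \frac{1}{19423}\right) = \left(-277\right) \left(- \frac{1}{19423}\right) = \frac{277}{19423}$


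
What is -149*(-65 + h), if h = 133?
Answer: -10132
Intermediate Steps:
-149*(-65 + h) = -149*(-65 + 133) = -149*68 = -10132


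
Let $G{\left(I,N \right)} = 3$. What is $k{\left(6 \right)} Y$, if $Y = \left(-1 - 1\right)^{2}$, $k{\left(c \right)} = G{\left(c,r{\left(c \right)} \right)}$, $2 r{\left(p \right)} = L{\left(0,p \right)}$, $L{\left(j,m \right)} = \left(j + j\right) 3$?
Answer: $12$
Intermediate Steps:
$L{\left(j,m \right)} = 6 j$ ($L{\left(j,m \right)} = 2 j 3 = 6 j$)
$r{\left(p \right)} = 0$ ($r{\left(p \right)} = \frac{6 \cdot 0}{2} = \frac{1}{2} \cdot 0 = 0$)
$k{\left(c \right)} = 3$
$Y = 4$ ($Y = \left(-2\right)^{2} = 4$)
$k{\left(6 \right)} Y = 3 \cdot 4 = 12$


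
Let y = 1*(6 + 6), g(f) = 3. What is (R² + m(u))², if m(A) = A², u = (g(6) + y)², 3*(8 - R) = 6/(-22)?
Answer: 37620386534116/14641 ≈ 2.5695e+9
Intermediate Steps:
R = 89/11 (R = 8 - 2/(-22) = 8 - 2*(-1)/22 = 8 - ⅓*(-3/11) = 8 + 1/11 = 89/11 ≈ 8.0909)
y = 12 (y = 1*12 = 12)
u = 225 (u = (3 + 12)² = 15² = 225)
(R² + m(u))² = ((89/11)² + 225²)² = (7921/121 + 50625)² = (6133546/121)² = 37620386534116/14641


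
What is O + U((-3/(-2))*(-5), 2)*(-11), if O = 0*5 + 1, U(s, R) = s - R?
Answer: 211/2 ≈ 105.50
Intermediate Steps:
O = 1 (O = 0 + 1 = 1)
O + U((-3/(-2))*(-5), 2)*(-11) = 1 + ((-3/(-2))*(-5) - 1*2)*(-11) = 1 + (-½*(-3)*(-5) - 2)*(-11) = 1 + ((3/2)*(-5) - 2)*(-11) = 1 + (-15/2 - 2)*(-11) = 1 - 19/2*(-11) = 1 + 209/2 = 211/2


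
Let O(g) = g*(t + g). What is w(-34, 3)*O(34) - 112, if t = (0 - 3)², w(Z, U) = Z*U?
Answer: -149236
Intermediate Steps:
w(Z, U) = U*Z
t = 9 (t = (-3)² = 9)
O(g) = g*(9 + g)
w(-34, 3)*O(34) - 112 = (3*(-34))*(34*(9 + 34)) - 112 = -3468*43 - 112 = -102*1462 - 112 = -149124 - 112 = -149236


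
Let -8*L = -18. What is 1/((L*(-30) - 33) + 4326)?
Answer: 2/8451 ≈ 0.00023666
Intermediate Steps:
L = 9/4 (L = -⅛*(-18) = 9/4 ≈ 2.2500)
1/((L*(-30) - 33) + 4326) = 1/(((9/4)*(-30) - 33) + 4326) = 1/((-135/2 - 33) + 4326) = 1/(-201/2 + 4326) = 1/(8451/2) = 2/8451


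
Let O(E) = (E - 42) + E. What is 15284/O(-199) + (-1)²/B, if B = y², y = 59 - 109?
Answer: -955239/27500 ≈ -34.736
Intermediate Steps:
y = -50
O(E) = -42 + 2*E (O(E) = (-42 + E) + E = -42 + 2*E)
B = 2500 (B = (-50)² = 2500)
15284/O(-199) + (-1)²/B = 15284/(-42 + 2*(-199)) + (-1)²/2500 = 15284/(-42 - 398) + 1*(1/2500) = 15284/(-440) + 1/2500 = 15284*(-1/440) + 1/2500 = -3821/110 + 1/2500 = -955239/27500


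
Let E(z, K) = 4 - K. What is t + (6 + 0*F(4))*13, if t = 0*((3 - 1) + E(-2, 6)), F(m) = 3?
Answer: 78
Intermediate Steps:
t = 0 (t = 0*((3 - 1) + (4 - 1*6)) = 0*(2 + (4 - 6)) = 0*(2 - 2) = 0*0 = 0)
t + (6 + 0*F(4))*13 = 0 + (6 + 0*3)*13 = 0 + (6 + 0)*13 = 0 + 6*13 = 0 + 78 = 78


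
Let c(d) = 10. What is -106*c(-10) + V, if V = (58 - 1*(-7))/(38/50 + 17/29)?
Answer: -987435/976 ≈ -1011.7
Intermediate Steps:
V = 47125/976 (V = (58 + 7)/(38*(1/50) + 17*(1/29)) = 65/(19/25 + 17/29) = 65/(976/725) = 65*(725/976) = 47125/976 ≈ 48.284)
-106*c(-10) + V = -106*10 + 47125/976 = -1060 + 47125/976 = -987435/976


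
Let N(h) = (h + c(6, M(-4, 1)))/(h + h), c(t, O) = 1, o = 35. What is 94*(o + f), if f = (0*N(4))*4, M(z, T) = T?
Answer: 3290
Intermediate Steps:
N(h) = (1 + h)/(2*h) (N(h) = (h + 1)/(h + h) = (1 + h)/((2*h)) = (1 + h)*(1/(2*h)) = (1 + h)/(2*h))
f = 0 (f = (0*((½)*(1 + 4)/4))*4 = (0*((½)*(¼)*5))*4 = (0*(5/8))*4 = 0*4 = 0)
94*(o + f) = 94*(35 + 0) = 94*35 = 3290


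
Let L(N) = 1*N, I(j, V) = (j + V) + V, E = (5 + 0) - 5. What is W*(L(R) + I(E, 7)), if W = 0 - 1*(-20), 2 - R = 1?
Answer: 300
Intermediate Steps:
R = 1 (R = 2 - 1*1 = 2 - 1 = 1)
E = 0 (E = 5 - 5 = 0)
I(j, V) = j + 2*V (I(j, V) = (V + j) + V = j + 2*V)
L(N) = N
W = 20 (W = 0 + 20 = 20)
W*(L(R) + I(E, 7)) = 20*(1 + (0 + 2*7)) = 20*(1 + (0 + 14)) = 20*(1 + 14) = 20*15 = 300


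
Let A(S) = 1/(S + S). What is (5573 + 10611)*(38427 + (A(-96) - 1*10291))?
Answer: 10928470553/24 ≈ 4.5535e+8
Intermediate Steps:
A(S) = 1/(2*S)
(5573 + 10611)*(38427 + (A(-96) - 1*10291)) = (5573 + 10611)*(38427 + ((½)/(-96) - 1*10291)) = 16184*(38427 + ((½)*(-1/96) - 10291)) = 16184*(38427 + (-1/192 - 10291)) = 16184*(38427 - 1975873/192) = 16184*(5402111/192) = 10928470553/24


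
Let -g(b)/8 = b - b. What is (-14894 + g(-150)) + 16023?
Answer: 1129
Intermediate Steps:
g(b) = 0 (g(b) = -8*(b - b) = -8*0 = 0)
(-14894 + g(-150)) + 16023 = (-14894 + 0) + 16023 = -14894 + 16023 = 1129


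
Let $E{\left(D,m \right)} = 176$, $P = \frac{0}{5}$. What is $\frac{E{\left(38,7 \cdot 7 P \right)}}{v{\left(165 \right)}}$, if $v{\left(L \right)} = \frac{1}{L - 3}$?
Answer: $28512$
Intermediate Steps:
$P = 0$ ($P = 0 \cdot \frac{1}{5} = 0$)
$v{\left(L \right)} = \frac{1}{-3 + L}$
$\frac{E{\left(38,7 \cdot 7 P \right)}}{v{\left(165 \right)}} = \frac{176}{\frac{1}{-3 + 165}} = \frac{176}{\frac{1}{162}} = 176 \frac{1}{\frac{1}{162}} = 176 \cdot 162 = 28512$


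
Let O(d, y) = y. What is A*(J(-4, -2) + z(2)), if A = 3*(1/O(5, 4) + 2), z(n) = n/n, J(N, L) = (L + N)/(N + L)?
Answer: 27/2 ≈ 13.500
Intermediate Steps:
J(N, L) = 1 (J(N, L) = (L + N)/(L + N) = 1)
z(n) = 1
A = 27/4 (A = 3*(1/4 + 2) = 3*(¼ + 2) = 3*(9/4) = 27/4 ≈ 6.7500)
A*(J(-4, -2) + z(2)) = 27*(1 + 1)/4 = (27/4)*2 = 27/2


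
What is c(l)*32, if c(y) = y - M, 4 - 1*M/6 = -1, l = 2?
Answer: -896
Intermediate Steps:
M = 30 (M = 24 - 6*(-1) = 24 + 6 = 30)
c(y) = -30 + y (c(y) = y - 1*30 = y - 30 = -30 + y)
c(l)*32 = (-30 + 2)*32 = -28*32 = -896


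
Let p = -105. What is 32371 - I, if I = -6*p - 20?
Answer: 31761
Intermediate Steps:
I = 610 (I = -6*(-105) - 20 = 630 - 20 = 610)
32371 - I = 32371 - 1*610 = 32371 - 610 = 31761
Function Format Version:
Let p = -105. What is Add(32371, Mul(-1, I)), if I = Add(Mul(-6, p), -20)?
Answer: 31761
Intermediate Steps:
I = 610 (I = Add(Mul(-6, -105), -20) = Add(630, -20) = 610)
Add(32371, Mul(-1, I)) = Add(32371, Mul(-1, 610)) = Add(32371, -610) = 31761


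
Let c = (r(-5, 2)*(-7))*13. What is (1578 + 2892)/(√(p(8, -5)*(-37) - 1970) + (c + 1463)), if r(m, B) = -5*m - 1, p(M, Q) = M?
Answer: -31290/5069 - 4470*I*√2266/522107 ≈ -6.1728 - 0.40755*I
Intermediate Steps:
r(m, B) = -1 - 5*m
c = -2184 (c = ((-1 - 5*(-5))*(-7))*13 = ((-1 + 25)*(-7))*13 = (24*(-7))*13 = -168*13 = -2184)
(1578 + 2892)/(√(p(8, -5)*(-37) - 1970) + (c + 1463)) = (1578 + 2892)/(√(8*(-37) - 1970) + (-2184 + 1463)) = 4470/(√(-296 - 1970) - 721) = 4470/(√(-2266) - 721) = 4470/(I*√2266 - 721) = 4470/(-721 + I*√2266)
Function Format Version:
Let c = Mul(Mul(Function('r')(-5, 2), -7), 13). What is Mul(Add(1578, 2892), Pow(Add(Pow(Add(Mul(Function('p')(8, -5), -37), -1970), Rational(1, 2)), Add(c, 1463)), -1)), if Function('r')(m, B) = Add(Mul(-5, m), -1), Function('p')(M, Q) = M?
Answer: Add(Rational(-31290, 5069), Mul(Rational(-4470, 522107), I, Pow(2266, Rational(1, 2)))) ≈ Add(-6.1728, Mul(-0.40755, I))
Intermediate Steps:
Function('r')(m, B) = Add(-1, Mul(-5, m))
c = -2184 (c = Mul(Mul(Add(-1, Mul(-5, -5)), -7), 13) = Mul(Mul(Add(-1, 25), -7), 13) = Mul(Mul(24, -7), 13) = Mul(-168, 13) = -2184)
Mul(Add(1578, 2892), Pow(Add(Pow(Add(Mul(Function('p')(8, -5), -37), -1970), Rational(1, 2)), Add(c, 1463)), -1)) = Mul(Add(1578, 2892), Pow(Add(Pow(Add(Mul(8, -37), -1970), Rational(1, 2)), Add(-2184, 1463)), -1)) = Mul(4470, Pow(Add(Pow(Add(-296, -1970), Rational(1, 2)), -721), -1)) = Mul(4470, Pow(Add(Pow(-2266, Rational(1, 2)), -721), -1)) = Mul(4470, Pow(Add(Mul(I, Pow(2266, Rational(1, 2))), -721), -1)) = Mul(4470, Pow(Add(-721, Mul(I, Pow(2266, Rational(1, 2)))), -1))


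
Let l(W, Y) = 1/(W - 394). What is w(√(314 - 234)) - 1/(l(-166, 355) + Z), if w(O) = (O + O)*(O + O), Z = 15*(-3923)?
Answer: 10545024880/32953201 ≈ 320.00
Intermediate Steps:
l(W, Y) = 1/(-394 + W)
Z = -58845
w(O) = 4*O² (w(O) = (2*O)*(2*O) = 4*O²)
w(√(314 - 234)) - 1/(l(-166, 355) + Z) = 4*(√(314 - 234))² - 1/(1/(-394 - 166) - 58845) = 4*(√80)² - 1/(1/(-560) - 58845) = 4*(4*√5)² - 1/(-1/560 - 58845) = 4*80 - 1/(-32953201/560) = 320 - 1*(-560/32953201) = 320 + 560/32953201 = 10545024880/32953201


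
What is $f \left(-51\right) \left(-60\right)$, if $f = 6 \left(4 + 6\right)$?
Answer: $183600$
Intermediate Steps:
$f = 60$ ($f = 6 \cdot 10 = 60$)
$f \left(-51\right) \left(-60\right) = 60 \left(-51\right) \left(-60\right) = \left(-3060\right) \left(-60\right) = 183600$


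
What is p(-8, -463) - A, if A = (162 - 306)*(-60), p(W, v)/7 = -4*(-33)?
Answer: -7716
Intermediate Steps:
p(W, v) = 924 (p(W, v) = 7*(-4*(-33)) = 7*132 = 924)
A = 8640 (A = -144*(-60) = 8640)
p(-8, -463) - A = 924 - 1*8640 = 924 - 8640 = -7716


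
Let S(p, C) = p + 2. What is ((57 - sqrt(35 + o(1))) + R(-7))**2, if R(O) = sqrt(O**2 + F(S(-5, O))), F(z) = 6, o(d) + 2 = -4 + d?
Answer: (57 + sqrt(55) - sqrt(30))**2 ≈ 3473.8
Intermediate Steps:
o(d) = -6 + d (o(d) = -2 + (-4 + d) = -6 + d)
S(p, C) = 2 + p
R(O) = sqrt(6 + O**2) (R(O) = sqrt(O**2 + 6) = sqrt(6 + O**2))
((57 - sqrt(35 + o(1))) + R(-7))**2 = ((57 - sqrt(35 + (-6 + 1))) + sqrt(6 + (-7)**2))**2 = ((57 - sqrt(35 - 5)) + sqrt(6 + 49))**2 = ((57 - sqrt(30)) + sqrt(55))**2 = (57 + sqrt(55) - sqrt(30))**2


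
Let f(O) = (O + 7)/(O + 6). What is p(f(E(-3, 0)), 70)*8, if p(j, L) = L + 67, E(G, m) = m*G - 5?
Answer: 1096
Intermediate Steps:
E(G, m) = -5 + G*m (E(G, m) = G*m - 5 = -5 + G*m)
f(O) = (7 + O)/(6 + O)
p(j, L) = 67 + L
p(f(E(-3, 0)), 70)*8 = (67 + 70)*8 = 137*8 = 1096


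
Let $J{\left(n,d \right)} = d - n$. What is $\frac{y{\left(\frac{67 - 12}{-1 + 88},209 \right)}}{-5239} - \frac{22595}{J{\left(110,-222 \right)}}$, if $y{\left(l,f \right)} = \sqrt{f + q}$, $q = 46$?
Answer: $\frac{22595}{332} - \frac{\sqrt{255}}{5239} \approx 68.054$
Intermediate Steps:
$y{\left(l,f \right)} = \sqrt{46 + f}$ ($y{\left(l,f \right)} = \sqrt{f + 46} = \sqrt{46 + f}$)
$\frac{y{\left(\frac{67 - 12}{-1 + 88},209 \right)}}{-5239} - \frac{22595}{J{\left(110,-222 \right)}} = \frac{\sqrt{46 + 209}}{-5239} - \frac{22595}{-222 - 110} = \sqrt{255} \left(- \frac{1}{5239}\right) - \frac{22595}{-222 - 110} = - \frac{\sqrt{255}}{5239} - \frac{22595}{-332} = - \frac{\sqrt{255}}{5239} - - \frac{22595}{332} = - \frac{\sqrt{255}}{5239} + \frac{22595}{332} = \frac{22595}{332} - \frac{\sqrt{255}}{5239}$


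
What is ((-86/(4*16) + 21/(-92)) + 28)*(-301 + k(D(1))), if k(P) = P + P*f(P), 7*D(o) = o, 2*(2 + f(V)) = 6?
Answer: -40944355/5152 ≈ -7947.3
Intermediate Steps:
f(V) = 1 (f(V) = -2 + (1/2)*6 = -2 + 3 = 1)
D(o) = o/7
k(P) = 2*P (k(P) = P + P*1 = P + P = 2*P)
((-86/(4*16) + 21/(-92)) + 28)*(-301 + k(D(1))) = ((-86/(4*16) + 21/(-92)) + 28)*(-301 + 2*((1/7)*1)) = ((-86/64 + 21*(-1/92)) + 28)*(-301 + 2*(1/7)) = ((-86*1/64 - 21/92) + 28)*(-301 + 2/7) = ((-43/32 - 21/92) + 28)*(-2105/7) = (-1157/736 + 28)*(-2105/7) = (19451/736)*(-2105/7) = -40944355/5152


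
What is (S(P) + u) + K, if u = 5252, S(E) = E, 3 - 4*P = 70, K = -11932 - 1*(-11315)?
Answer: 18473/4 ≈ 4618.3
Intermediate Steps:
K = -617 (K = -11932 + 11315 = -617)
P = -67/4 (P = ¾ - ¼*70 = ¾ - 35/2 = -67/4 ≈ -16.750)
(S(P) + u) + K = (-67/4 + 5252) - 617 = 20941/4 - 617 = 18473/4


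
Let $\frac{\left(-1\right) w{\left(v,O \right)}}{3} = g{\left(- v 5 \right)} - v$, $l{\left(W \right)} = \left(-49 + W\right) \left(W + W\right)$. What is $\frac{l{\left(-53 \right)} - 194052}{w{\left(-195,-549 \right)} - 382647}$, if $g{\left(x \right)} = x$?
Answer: $\frac{61080}{128719} \approx 0.47452$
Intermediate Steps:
$l{\left(W \right)} = 2 W \left(-49 + W\right)$ ($l{\left(W \right)} = \left(-49 + W\right) 2 W = 2 W \left(-49 + W\right)$)
$w{\left(v,O \right)} = 18 v$ ($w{\left(v,O \right)} = - 3 \left(- v 5 - v\right) = - 3 \left(- 5 v - v\right) = - 3 \left(- 6 v\right) = 18 v$)
$\frac{l{\left(-53 \right)} - 194052}{w{\left(-195,-549 \right)} - 382647} = \frac{2 \left(-53\right) \left(-49 - 53\right) - 194052}{18 \left(-195\right) - 382647} = \frac{2 \left(-53\right) \left(-102\right) - 194052}{-3510 - 382647} = \frac{10812 - 194052}{-386157} = \left(-183240\right) \left(- \frac{1}{386157}\right) = \frac{61080}{128719}$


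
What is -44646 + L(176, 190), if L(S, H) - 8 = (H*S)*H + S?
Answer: 6309138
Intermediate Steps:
L(S, H) = 8 + S + S*H² (L(S, H) = 8 + ((H*S)*H + S) = 8 + (S*H² + S) = 8 + (S + S*H²) = 8 + S + S*H²)
-44646 + L(176, 190) = -44646 + (8 + 176 + 176*190²) = -44646 + (8 + 176 + 176*36100) = -44646 + (8 + 176 + 6353600) = -44646 + 6353784 = 6309138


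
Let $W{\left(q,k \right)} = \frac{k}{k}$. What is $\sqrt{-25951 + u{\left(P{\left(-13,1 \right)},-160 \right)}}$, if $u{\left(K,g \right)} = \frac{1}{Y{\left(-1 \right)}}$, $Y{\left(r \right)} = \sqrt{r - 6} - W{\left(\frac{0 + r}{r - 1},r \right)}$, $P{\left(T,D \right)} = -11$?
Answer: $\sqrt{\frac{25952 - 25951 i \sqrt{7}}{-1 + i \sqrt{7}}} \approx 0.001 - 161.09 i$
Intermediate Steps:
$W{\left(q,k \right)} = 1$
$Y{\left(r \right)} = -1 + \sqrt{-6 + r}$ ($Y{\left(r \right)} = \sqrt{r - 6} - 1 = \sqrt{-6 + r} - 1 = -1 + \sqrt{-6 + r}$)
$u{\left(K,g \right)} = \frac{1}{-1 + i \sqrt{7}}$ ($u{\left(K,g \right)} = \frac{1}{-1 + \sqrt{-6 - 1}} = \frac{1}{-1 + \sqrt{-7}} = \frac{1}{-1 + i \sqrt{7}}$)
$\sqrt{-25951 + u{\left(P{\left(-13,1 \right)},-160 \right)}} = \sqrt{-25951 - \frac{i}{i + \sqrt{7}}}$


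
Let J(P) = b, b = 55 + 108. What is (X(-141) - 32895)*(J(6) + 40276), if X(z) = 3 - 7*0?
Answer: -1330119588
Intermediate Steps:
b = 163
X(z) = 3 (X(z) = 3 + 0 = 3)
J(P) = 163
(X(-141) - 32895)*(J(6) + 40276) = (3 - 32895)*(163 + 40276) = -32892*40439 = -1330119588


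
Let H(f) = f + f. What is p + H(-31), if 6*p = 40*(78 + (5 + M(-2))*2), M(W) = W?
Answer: 498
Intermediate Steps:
H(f) = 2*f
p = 560 (p = (40*(78 + (5 - 2)*2))/6 = (40*(78 + 3*2))/6 = (40*(78 + 6))/6 = (40*84)/6 = (⅙)*3360 = 560)
p + H(-31) = 560 + 2*(-31) = 560 - 62 = 498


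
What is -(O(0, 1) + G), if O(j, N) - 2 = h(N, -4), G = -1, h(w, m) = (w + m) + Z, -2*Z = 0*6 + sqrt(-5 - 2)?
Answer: 2 + I*sqrt(7)/2 ≈ 2.0 + 1.3229*I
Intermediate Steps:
Z = -I*sqrt(7)/2 (Z = -(0*6 + sqrt(-5 - 2))/2 = -(0 + sqrt(-7))/2 = -(0 + I*sqrt(7))/2 = -I*sqrt(7)/2 ≈ -1.3229*I)
h(w, m) = m + w - I*sqrt(7)/2 (h(w, m) = (w + m) - I*sqrt(7)/2 = (m + w) - I*sqrt(7)/2 = m + w - I*sqrt(7)/2)
O(j, N) = -2 + N - I*sqrt(7)/2 (O(j, N) = 2 + (-4 + N - I*sqrt(7)/2) = -2 + N - I*sqrt(7)/2)
-(O(0, 1) + G) = -((-2 + 1 - I*sqrt(7)/2) - 1) = -((-1 - I*sqrt(7)/2) - 1) = -(-2 - I*sqrt(7)/2) = 2 + I*sqrt(7)/2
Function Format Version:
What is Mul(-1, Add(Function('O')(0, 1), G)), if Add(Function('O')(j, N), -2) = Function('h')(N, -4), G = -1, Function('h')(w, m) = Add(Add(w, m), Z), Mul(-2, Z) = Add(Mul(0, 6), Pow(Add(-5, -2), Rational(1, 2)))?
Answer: Add(2, Mul(Rational(1, 2), I, Pow(7, Rational(1, 2)))) ≈ Add(2.0000, Mul(1.3229, I))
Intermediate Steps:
Z = Mul(Rational(-1, 2), I, Pow(7, Rational(1, 2))) (Z = Mul(Rational(-1, 2), Add(Mul(0, 6), Pow(Add(-5, -2), Rational(1, 2)))) = Mul(Rational(-1, 2), Add(0, Pow(-7, Rational(1, 2)))) = Mul(Rational(-1, 2), Add(0, Mul(I, Pow(7, Rational(1, 2))))) = Mul(Rational(-1, 2), Mul(I, Pow(7, Rational(1, 2)))) = Mul(Rational(-1, 2), I, Pow(7, Rational(1, 2))) ≈ Mul(-1.3229, I))
Function('h')(w, m) = Add(m, w, Mul(Rational(-1, 2), I, Pow(7, Rational(1, 2)))) (Function('h')(w, m) = Add(Add(w, m), Mul(Rational(-1, 2), I, Pow(7, Rational(1, 2)))) = Add(Add(m, w), Mul(Rational(-1, 2), I, Pow(7, Rational(1, 2)))) = Add(m, w, Mul(Rational(-1, 2), I, Pow(7, Rational(1, 2)))))
Function('O')(j, N) = Add(-2, N, Mul(Rational(-1, 2), I, Pow(7, Rational(1, 2)))) (Function('O')(j, N) = Add(2, Add(-4, N, Mul(Rational(-1, 2), I, Pow(7, Rational(1, 2))))) = Add(-2, N, Mul(Rational(-1, 2), I, Pow(7, Rational(1, 2)))))
Mul(-1, Add(Function('O')(0, 1), G)) = Mul(-1, Add(Add(-2, 1, Mul(Rational(-1, 2), I, Pow(7, Rational(1, 2)))), -1)) = Mul(-1, Add(Add(-1, Mul(Rational(-1, 2), I, Pow(7, Rational(1, 2)))), -1)) = Mul(-1, Add(-2, Mul(Rational(-1, 2), I, Pow(7, Rational(1, 2))))) = Add(2, Mul(Rational(1, 2), I, Pow(7, Rational(1, 2))))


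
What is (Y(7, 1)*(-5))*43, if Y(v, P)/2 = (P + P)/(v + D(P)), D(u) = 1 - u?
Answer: -860/7 ≈ -122.86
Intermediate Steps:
Y(v, P) = 4*P/(1 + v - P) (Y(v, P) = 2*((P + P)/(v + (1 - P))) = 2*((2*P)/(1 + v - P)) = 2*(2*P/(1 + v - P)) = 4*P/(1 + v - P))
(Y(7, 1)*(-5))*43 = ((4*1/(1 + 7 - 1*1))*(-5))*43 = ((4*1/(1 + 7 - 1))*(-5))*43 = ((4*1/7)*(-5))*43 = ((4*1*(1/7))*(-5))*43 = ((4/7)*(-5))*43 = -20/7*43 = -860/7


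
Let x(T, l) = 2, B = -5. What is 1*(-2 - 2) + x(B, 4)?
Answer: -2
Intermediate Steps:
1*(-2 - 2) + x(B, 4) = 1*(-2 - 2) + 2 = 1*(-4) + 2 = -4 + 2 = -2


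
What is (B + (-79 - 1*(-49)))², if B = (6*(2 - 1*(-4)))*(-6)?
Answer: 60516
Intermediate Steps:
B = -216 (B = (6*(2 + 4))*(-6) = (6*6)*(-6) = 36*(-6) = -216)
(B + (-79 - 1*(-49)))² = (-216 + (-79 - 1*(-49)))² = (-216 + (-79 + 49))² = (-216 - 30)² = (-246)² = 60516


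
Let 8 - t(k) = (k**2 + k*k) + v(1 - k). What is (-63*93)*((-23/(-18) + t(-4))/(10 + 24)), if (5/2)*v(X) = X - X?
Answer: 266259/68 ≈ 3915.6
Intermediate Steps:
v(X) = 0 (v(X) = 2*(X - X)/5 = (2/5)*0 = 0)
t(k) = 8 - 2*k**2 (t(k) = 8 - ((k**2 + k*k) + 0) = 8 - ((k**2 + k**2) + 0) = 8 - (2*k**2 + 0) = 8 - 2*k**2)
(-63*93)*((-23/(-18) + t(-4))/(10 + 24)) = (-63*93)*((-23/(-18) + (8 - 2*(-4)**2))/(10 + 24)) = -5859*(-23*(-1/18) + (8 - 2*16))/34 = -5859*(23/18 + (8 - 32))/34 = -5859*(23/18 - 24)/34 = -(-266259)/(2*34) = -5859*(-409/612) = 266259/68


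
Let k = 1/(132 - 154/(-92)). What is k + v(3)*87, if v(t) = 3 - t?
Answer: 46/6149 ≈ 0.0074809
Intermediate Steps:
k = 46/6149 (k = 1/(132 - 154*(-1/92)) = 1/(132 + 77/46) = 1/(6149/46) = 46/6149 ≈ 0.0074809)
k + v(3)*87 = 46/6149 + (3 - 1*3)*87 = 46/6149 + (3 - 3)*87 = 46/6149 + 0*87 = 46/6149 + 0 = 46/6149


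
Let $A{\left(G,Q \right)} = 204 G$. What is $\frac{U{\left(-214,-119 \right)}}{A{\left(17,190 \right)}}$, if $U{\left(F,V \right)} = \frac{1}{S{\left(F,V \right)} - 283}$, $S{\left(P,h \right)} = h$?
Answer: $- \frac{1}{1394136} \approx -7.1729 \cdot 10^{-7}$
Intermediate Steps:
$U{\left(F,V \right)} = \frac{1}{-283 + V}$ ($U{\left(F,V \right)} = \frac{1}{V - 283} = \frac{1}{-283 + V}$)
$\frac{U{\left(-214,-119 \right)}}{A{\left(17,190 \right)}} = \frac{1}{\left(-283 - 119\right) 204 \cdot 17} = \frac{1}{\left(-402\right) 3468} = \left(- \frac{1}{402}\right) \frac{1}{3468} = - \frac{1}{1394136}$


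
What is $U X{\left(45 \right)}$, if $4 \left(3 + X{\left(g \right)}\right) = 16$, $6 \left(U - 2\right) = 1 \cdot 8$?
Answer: $\frac{10}{3} \approx 3.3333$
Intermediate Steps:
$U = \frac{10}{3}$ ($U = 2 + \frac{1 \cdot 8}{6} = 2 + \frac{1}{6} \cdot 8 = 2 + \frac{4}{3} = \frac{10}{3} \approx 3.3333$)
$X{\left(g \right)} = 1$ ($X{\left(g \right)} = -3 + \frac{1}{4} \cdot 16 = -3 + 4 = 1$)
$U X{\left(45 \right)} = \frac{10}{3} \cdot 1 = \frac{10}{3}$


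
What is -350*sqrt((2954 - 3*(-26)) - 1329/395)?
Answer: -70*sqrt(472542845)/79 ≈ -19262.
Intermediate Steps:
-350*sqrt((2954 - 3*(-26)) - 1329/395) = -350*sqrt((2954 + 78) - 1329*1/395) = -350*sqrt(3032 - 1329/395) = -70*sqrt(472542845)/79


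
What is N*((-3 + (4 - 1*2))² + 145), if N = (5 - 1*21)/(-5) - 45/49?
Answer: 81614/245 ≈ 333.12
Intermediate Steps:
N = 559/245 (N = (5 - 21)*(-⅕) - 45*1/49 = -16*(-⅕) - 45/49 = 16/5 - 45/49 = 559/245 ≈ 2.2816)
N*((-3 + (4 - 1*2))² + 145) = 559*((-3 + (4 - 1*2))² + 145)/245 = 559*((-3 + (4 - 2))² + 145)/245 = 559*((-3 + 2)² + 145)/245 = 559*((-1)² + 145)/245 = 559*(1 + 145)/245 = (559/245)*146 = 81614/245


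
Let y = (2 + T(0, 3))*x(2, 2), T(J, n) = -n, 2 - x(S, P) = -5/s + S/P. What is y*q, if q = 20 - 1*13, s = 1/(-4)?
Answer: 133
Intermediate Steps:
s = -¼ ≈ -0.25000
x(S, P) = -18 - S/P (x(S, P) = 2 - (-5/(-¼) + S/P) = 2 - (-5*(-4) + S/P) = 2 - (20 + S/P) = 2 + (-20 - S/P) = -18 - S/P)
q = 7 (q = 20 - 13 = 7)
y = 19 (y = (2 - 1*3)*(-18 - 1*2/2) = (2 - 3)*(-18 - 1*2*½) = -(-18 - 1) = -1*(-19) = 19)
y*q = 19*7 = 133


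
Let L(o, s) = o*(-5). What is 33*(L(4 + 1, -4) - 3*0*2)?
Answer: -825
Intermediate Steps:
L(o, s) = -5*o
33*(L(4 + 1, -4) - 3*0*2) = 33*(-5*(4 + 1) - 3*0*2) = 33*(-5*5 + 0*2) = 33*(-25 + 0) = 33*(-25) = -825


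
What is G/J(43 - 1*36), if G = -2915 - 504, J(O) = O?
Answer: -3419/7 ≈ -488.43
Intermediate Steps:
G = -3419
G/J(43 - 1*36) = -3419/(43 - 1*36) = -3419/(43 - 36) = -3419/7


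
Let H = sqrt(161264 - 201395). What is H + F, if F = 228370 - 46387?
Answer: 181983 + 21*I*sqrt(91) ≈ 1.8198e+5 + 200.33*I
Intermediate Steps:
F = 181983
H = 21*I*sqrt(91) (H = sqrt(-40131) = 21*I*sqrt(91) ≈ 200.33*I)
H + F = 21*I*sqrt(91) + 181983 = 181983 + 21*I*sqrt(91)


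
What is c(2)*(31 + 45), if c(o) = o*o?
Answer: 304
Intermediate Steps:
c(o) = o²
c(2)*(31 + 45) = 2²*(31 + 45) = 4*76 = 304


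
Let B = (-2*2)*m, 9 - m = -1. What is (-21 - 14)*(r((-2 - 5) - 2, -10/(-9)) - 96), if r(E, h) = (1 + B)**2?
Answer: -49875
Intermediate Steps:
m = 10 (m = 9 - 1*(-1) = 9 + 1 = 10)
B = -40 (B = -2*2*10 = -4*10 = -40)
r(E, h) = 1521 (r(E, h) = (1 - 40)**2 = (-39)**2 = 1521)
(-21 - 14)*(r((-2 - 5) - 2, -10/(-9)) - 96) = (-21 - 14)*(1521 - 96) = -35*1425 = -49875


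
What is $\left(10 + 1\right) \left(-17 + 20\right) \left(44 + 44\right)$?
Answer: $2904$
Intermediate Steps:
$\left(10 + 1\right) \left(-17 + 20\right) \left(44 + 44\right) = 11 \cdot 3 \cdot 88 = 33 \cdot 88 = 2904$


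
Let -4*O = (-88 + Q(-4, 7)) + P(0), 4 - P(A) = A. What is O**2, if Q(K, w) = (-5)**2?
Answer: 3481/16 ≈ 217.56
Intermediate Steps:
Q(K, w) = 25
P(A) = 4 - A
O = 59/4 (O = -((-88 + 25) + (4 - 1*0))/4 = -(-63 + (4 + 0))/4 = -(-63 + 4)/4 = -1/4*(-59) = 59/4 ≈ 14.750)
O**2 = (59/4)**2 = 3481/16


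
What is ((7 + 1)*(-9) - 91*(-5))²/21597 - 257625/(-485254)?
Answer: 3336754397/455653506 ≈ 7.3230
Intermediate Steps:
((7 + 1)*(-9) - 91*(-5))²/21597 - 257625/(-485254) = (8*(-9) + 455)²*(1/21597) - 257625*(-1/485254) = (-72 + 455)²*(1/21597) + 257625/485254 = 383²*(1/21597) + 257625/485254 = 146689*(1/21597) + 257625/485254 = 146689/21597 + 257625/485254 = 3336754397/455653506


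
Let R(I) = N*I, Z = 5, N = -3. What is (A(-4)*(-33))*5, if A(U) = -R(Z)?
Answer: -2475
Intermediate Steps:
R(I) = -3*I
A(U) = 15 (A(U) = -(-3)*5 = -1*(-15) = 15)
(A(-4)*(-33))*5 = (15*(-33))*5 = -495*5 = -2475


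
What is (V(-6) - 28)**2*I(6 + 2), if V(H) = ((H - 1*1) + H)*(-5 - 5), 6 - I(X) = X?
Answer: -20808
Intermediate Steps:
I(X) = 6 - X
V(H) = 10 - 20*H (V(H) = ((H - 1) + H)*(-10) = ((-1 + H) + H)*(-10) = (-1 + 2*H)*(-10) = 10 - 20*H)
(V(-6) - 28)**2*I(6 + 2) = ((10 - 20*(-6)) - 28)**2*(6 - (6 + 2)) = ((10 + 120) - 28)**2*(6 - 1*8) = (130 - 28)**2*(6 - 8) = 102**2*(-2) = 10404*(-2) = -20808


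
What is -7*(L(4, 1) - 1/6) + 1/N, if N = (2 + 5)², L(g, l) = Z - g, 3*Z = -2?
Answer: 9953/294 ≈ 33.854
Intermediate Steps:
Z = -⅔ (Z = (⅓)*(-2) = -⅔ ≈ -0.66667)
L(g, l) = -⅔ - g
N = 49 (N = 7² = 49)
-7*(L(4, 1) - 1/6) + 1/N = -7*((-⅔ - 1*4) - 1/6) + 1/49 = -7*((-⅔ - 4) - 1*⅙) + 1/49 = -7*(-14/3 - ⅙) + 1/49 = -7*(-29/6) + 1/49 = 203/6 + 1/49 = 9953/294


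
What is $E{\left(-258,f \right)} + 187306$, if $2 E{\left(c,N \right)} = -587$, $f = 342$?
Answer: $\frac{374025}{2} \approx 1.8701 \cdot 10^{5}$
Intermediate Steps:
$E{\left(c,N \right)} = - \frac{587}{2}$ ($E{\left(c,N \right)} = \frac{1}{2} \left(-587\right) = - \frac{587}{2}$)
$E{\left(-258,f \right)} + 187306 = - \frac{587}{2} + 187306 = \frac{374025}{2}$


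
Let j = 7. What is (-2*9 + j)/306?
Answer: -11/306 ≈ -0.035948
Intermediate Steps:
(-2*9 + j)/306 = (-2*9 + 7)/306 = (-18 + 7)*(1/306) = -11*1/306 = -11/306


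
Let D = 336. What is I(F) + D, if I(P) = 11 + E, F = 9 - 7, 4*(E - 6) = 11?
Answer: 1423/4 ≈ 355.75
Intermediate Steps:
E = 35/4 (E = 6 + (¼)*11 = 6 + 11/4 = 35/4 ≈ 8.7500)
F = 2
I(P) = 79/4 (I(P) = 11 + 35/4 = 79/4)
I(F) + D = 79/4 + 336 = 1423/4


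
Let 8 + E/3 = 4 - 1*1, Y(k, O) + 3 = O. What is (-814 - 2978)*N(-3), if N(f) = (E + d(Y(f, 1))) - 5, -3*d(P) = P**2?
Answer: 80896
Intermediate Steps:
Y(k, O) = -3 + O
E = -15 (E = -24 + 3*(4 - 1*1) = -24 + 3*(4 - 1) = -24 + 3*3 = -24 + 9 = -15)
d(P) = -P**2/3
N(f) = -64/3 (N(f) = (-15 - (-3 + 1)**2/3) - 5 = (-15 - 1/3*(-2)**2) - 5 = (-15 - 1/3*4) - 5 = (-15 - 4/3) - 5 = -49/3 - 5 = -64/3)
(-814 - 2978)*N(-3) = (-814 - 2978)*(-64/3) = -3792*(-64/3) = 80896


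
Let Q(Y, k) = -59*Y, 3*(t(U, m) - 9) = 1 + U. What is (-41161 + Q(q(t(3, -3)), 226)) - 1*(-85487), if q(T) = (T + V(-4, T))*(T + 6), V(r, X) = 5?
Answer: 265948/9 ≈ 29550.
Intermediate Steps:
t(U, m) = 28/3 + U/3 (t(U, m) = 9 + (1 + U)/3 = 9 + (⅓ + U/3) = 28/3 + U/3)
q(T) = (5 + T)*(6 + T) (q(T) = (T + 5)*(T + 6) = (5 + T)*(6 + T))
(-41161 + Q(q(t(3, -3)), 226)) - 1*(-85487) = (-41161 - 59*(30 + (28/3 + (⅓)*3)² + 11*(28/3 + (⅓)*3))) - 1*(-85487) = (-41161 - 59*(30 + (28/3 + 1)² + 11*(28/3 + 1))) + 85487 = (-41161 - 59*(30 + (31/3)² + 11*(31/3))) + 85487 = (-41161 - 59*(30 + 961/9 + 341/3)) + 85487 = (-41161 - 59*2254/9) + 85487 = (-41161 - 132986/9) + 85487 = -503435/9 + 85487 = 265948/9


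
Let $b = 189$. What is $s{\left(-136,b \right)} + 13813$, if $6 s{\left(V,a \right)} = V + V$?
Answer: $\frac{41303}{3} \approx 13768.0$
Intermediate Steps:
$s{\left(V,a \right)} = \frac{V}{3}$ ($s{\left(V,a \right)} = \frac{V + V}{6} = \frac{2 V}{6} = \frac{V}{3}$)
$s{\left(-136,b \right)} + 13813 = \frac{1}{3} \left(-136\right) + 13813 = - \frac{136}{3} + 13813 = \frac{41303}{3}$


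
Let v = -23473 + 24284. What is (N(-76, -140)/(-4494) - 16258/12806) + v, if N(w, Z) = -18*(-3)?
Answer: 3883285669/4795847 ≈ 809.72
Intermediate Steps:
v = 811
N(w, Z) = 54
(N(-76, -140)/(-4494) - 16258/12806) + v = (54/(-4494) - 16258/12806) + 811 = (54*(-1/4494) - 16258*1/12806) + 811 = (-9/749 - 8129/6403) + 811 = -6146248/4795847 + 811 = 3883285669/4795847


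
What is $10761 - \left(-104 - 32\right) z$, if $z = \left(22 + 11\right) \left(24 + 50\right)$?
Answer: $342873$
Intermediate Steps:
$z = 2442$ ($z = 33 \cdot 74 = 2442$)
$10761 - \left(-104 - 32\right) z = 10761 - \left(-104 - 32\right) 2442 = 10761 - \left(-136\right) 2442 = 10761 - -332112 = 10761 + 332112 = 342873$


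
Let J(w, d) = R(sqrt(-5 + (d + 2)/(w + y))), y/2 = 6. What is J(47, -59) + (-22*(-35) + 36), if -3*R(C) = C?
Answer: 806 - 4*I*sqrt(1298)/177 ≈ 806.0 - 0.81419*I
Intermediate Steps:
y = 12 (y = 2*6 = 12)
R(C) = -C/3
J(w, d) = -sqrt(-5 + (2 + d)/(12 + w))/3 (J(w, d) = -sqrt(-5 + (d + 2)/(w + 12))/3 = -sqrt(-5 + (2 + d)/(12 + w))/3)
J(47, -59) + (-22*(-35) + 36) = -I*sqrt(58 - 1*(-59) + 5*47)/sqrt(12 + 47)/3 + (-22*(-35) + 36) = -I*sqrt(59)*sqrt(58 + 59 + 235)/59/3 + (770 + 36) = -4*I*sqrt(1298)/59/3 + 806 = -4*I*sqrt(1298)/177 + 806 = 806 - 4*I*sqrt(1298)/177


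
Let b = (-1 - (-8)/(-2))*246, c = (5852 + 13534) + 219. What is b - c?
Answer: -20835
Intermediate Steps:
c = 19605 (c = 19386 + 219 = 19605)
b = -1230 (b = (-1 - (-8)*(-1)/2)*246 = (-1 - 2*2)*246 = (-1 - 4)*246 = -5*246 = -1230)
b - c = -1230 - 1*19605 = -1230 - 19605 = -20835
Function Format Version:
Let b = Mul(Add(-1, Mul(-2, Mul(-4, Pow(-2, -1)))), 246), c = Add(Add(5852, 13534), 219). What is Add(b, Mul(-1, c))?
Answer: -20835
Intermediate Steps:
c = 19605 (c = Add(19386, 219) = 19605)
b = -1230 (b = Mul(Add(-1, Mul(-2, Mul(-4, Rational(-1, 2)))), 246) = Mul(Add(-1, Mul(-2, 2)), 246) = Mul(Add(-1, -4), 246) = Mul(-5, 246) = -1230)
Add(b, Mul(-1, c)) = Add(-1230, Mul(-1, 19605)) = Add(-1230, -19605) = -20835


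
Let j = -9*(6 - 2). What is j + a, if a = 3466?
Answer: 3430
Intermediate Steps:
j = -36 (j = -9*4 = -36)
j + a = -36 + 3466 = 3430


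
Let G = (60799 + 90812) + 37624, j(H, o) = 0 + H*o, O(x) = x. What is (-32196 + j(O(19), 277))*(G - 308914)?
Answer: 3223314507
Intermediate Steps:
j(H, o) = H*o
G = 189235 (G = 151611 + 37624 = 189235)
(-32196 + j(O(19), 277))*(G - 308914) = (-32196 + 19*277)*(189235 - 308914) = (-32196 + 5263)*(-119679) = -26933*(-119679) = 3223314507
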